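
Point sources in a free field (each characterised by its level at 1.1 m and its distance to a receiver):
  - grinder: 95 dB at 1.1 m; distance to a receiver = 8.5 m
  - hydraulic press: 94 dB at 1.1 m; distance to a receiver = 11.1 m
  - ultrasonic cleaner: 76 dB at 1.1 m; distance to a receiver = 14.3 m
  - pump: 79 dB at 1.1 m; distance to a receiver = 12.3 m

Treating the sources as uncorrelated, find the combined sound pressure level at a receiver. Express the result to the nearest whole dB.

79 dB

Apply inverse-square spreading to bring every level to the receiver, then sum 10^(L/10).
grinder: 95 − 20·log₁₀(8.5/1.1) = 95 − 17.76 = 77.24 dB.
hydraulic press: 94 − 20·log₁₀(11.1/1.1) = 94 − 20.08 = 73.92 dB.
ultrasonic cleaner: 76 − 20·log₁₀(14.3/1.1) = 76 − 22.28 = 53.72 dB.
pump: 79 − 20·log₁₀(12.3/1.1) = 79 − 20.97 = 58.03 dB.
Σ 10^(L/10) = 7.850e+07 → L_total = 10·log₁₀(7.850e+07) = 78.95 dB.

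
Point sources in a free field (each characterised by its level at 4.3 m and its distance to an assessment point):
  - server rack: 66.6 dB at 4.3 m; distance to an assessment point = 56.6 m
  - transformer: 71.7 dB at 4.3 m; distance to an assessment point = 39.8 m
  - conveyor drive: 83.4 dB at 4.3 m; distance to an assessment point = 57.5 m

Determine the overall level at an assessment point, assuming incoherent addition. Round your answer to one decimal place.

61.5 dB

Propagate each source to the receiver with L = L_ref − 20·log₁₀(r/r_ref), then add intensities.
server rack: 66.6 − 20·log₁₀(56.6/4.3) = 66.6 − 22.39 = 44.21 dB.
transformer: 71.7 − 20·log₁₀(39.8/4.3) = 71.7 − 19.33 = 52.37 dB.
conveyor drive: 83.4 − 20·log₁₀(57.5/4.3) = 83.4 − 22.52 = 60.88 dB.
Σ 10^(L/10) = 1.423e+06 → L_total = 10·log₁₀(1.423e+06) = 61.53 dB.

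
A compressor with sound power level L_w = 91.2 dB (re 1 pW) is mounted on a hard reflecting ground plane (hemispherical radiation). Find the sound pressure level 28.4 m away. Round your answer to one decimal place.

54.2 dB

Free-field hemispherical radiation: L_p = L_w − 10·log₁₀(2π·r²), r = 28.4 m.
2π·r² = 5068 m², 10·log₁₀ of that is 37.048 dB.
L_p = 91.2 − 37.048 = 54.15 dB.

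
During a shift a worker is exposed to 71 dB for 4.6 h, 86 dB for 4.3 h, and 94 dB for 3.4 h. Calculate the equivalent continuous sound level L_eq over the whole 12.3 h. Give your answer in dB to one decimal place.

89.2 dB

L_eq = 10·log₁₀[(1/T)·Σ tᵢ·10^(Lᵢ/10)] with T = 12.3 h.
Σ tᵢ·10^(Lᵢ/10) = 4.6·10^(71/10) + 4.3·10^(86/10) + 3.4·10^(94/10) = 1.031e+10.
L_eq = 10·log₁₀(1.031e+10/12.3) = 89.23 dB.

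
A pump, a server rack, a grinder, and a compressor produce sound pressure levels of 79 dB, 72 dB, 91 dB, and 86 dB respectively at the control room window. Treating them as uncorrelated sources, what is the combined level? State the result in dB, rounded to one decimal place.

92.4 dB

For uncorrelated sources the intensities add, so convert each level to linear form, sum, and take 10·log₁₀ of the total.
Σ 10^(L/10) = 10^(79/10) + 10^(72/10) + 10^(91/10) + 10^(86/10) = 1.752e+09.
L_total = 10·log₁₀(1.752e+09) = 92.44 dB.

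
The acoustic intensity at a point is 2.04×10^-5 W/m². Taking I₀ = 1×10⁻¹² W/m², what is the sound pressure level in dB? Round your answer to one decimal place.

73.1 dB

I/I₀ = 2.04×10^-5/10⁻¹² = 2.04×10^7, and L = 10·log₁₀(I/I₀).
L = 10·(0.3096 + 7) = 73.10 dB.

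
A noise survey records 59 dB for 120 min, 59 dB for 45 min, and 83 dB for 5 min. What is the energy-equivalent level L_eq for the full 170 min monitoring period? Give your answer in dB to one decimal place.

The energy average is taken in the linear domain: L_eq = 10·log₁₀[(Σ tᵢ·10^(Lᵢ/10))/T], T = 170 min.
Σ tᵢ·10^(Lᵢ/10) = 120·10^(59/10) + 45·10^(59/10) + 5·10^(83/10) = 1.129e+09.
L_eq = 10·log₁₀(1.129e+09/170) = 68.22 dB.

68.2 dB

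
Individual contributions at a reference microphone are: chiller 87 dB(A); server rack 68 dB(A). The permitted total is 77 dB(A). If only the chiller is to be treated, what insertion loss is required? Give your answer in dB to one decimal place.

The untreated sources together contribute 10^(68/10) = 6.310e+06, i.e. 68.00 dB(A).
To meet 77 dB(A) overall, the treated chiller may contribute at most 10^(77/10) − 6.310e+06 = 4.381e+07, i.e. 76.42 dB(A).
Required insertion loss = 87 − 76.42 = 10.58 dB.

10.6 dB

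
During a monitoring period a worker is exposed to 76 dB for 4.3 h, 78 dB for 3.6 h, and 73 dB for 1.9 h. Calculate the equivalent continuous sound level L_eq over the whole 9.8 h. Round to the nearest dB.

L_eq = 10·log₁₀[(1/T)·Σ tᵢ·10^(Lᵢ/10)] with T = 9.8 h.
Σ tᵢ·10^(Lᵢ/10) = 4.3·10^(76/10) + 3.6·10^(78/10) + 1.9·10^(73/10) = 4.362e+08.
L_eq = 10·log₁₀(4.362e+08/9.8) = 76.49 dB.

76 dB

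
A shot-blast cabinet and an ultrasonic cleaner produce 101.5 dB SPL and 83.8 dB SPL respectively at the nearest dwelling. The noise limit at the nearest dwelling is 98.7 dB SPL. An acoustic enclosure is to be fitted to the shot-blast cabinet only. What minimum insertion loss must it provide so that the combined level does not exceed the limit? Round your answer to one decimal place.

The untreated sources together contribute 10^(83.8/10) = 2.399e+08, i.e. 83.80 dB SPL.
To meet 98.7 dB SPL overall, the treated shot-blast cabinet may contribute at most 10^(98.7/10) − 2.399e+08 = 7.173e+09, i.e. 98.56 dB SPL.
Required insertion loss = 101.5 − 98.56 = 2.94 dB.

2.9 dB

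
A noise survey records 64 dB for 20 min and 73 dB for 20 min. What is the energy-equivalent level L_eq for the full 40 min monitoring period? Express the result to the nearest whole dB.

Weight each interval's intensity by its duration and average over T = 40 min:
Σ tᵢ·10^(Lᵢ/10) = 20·10^(64/10) + 20·10^(73/10) = 4.493e+08.
L_eq = 10·log₁₀(4.493e+08/40) = 70.50 dB.

71 dB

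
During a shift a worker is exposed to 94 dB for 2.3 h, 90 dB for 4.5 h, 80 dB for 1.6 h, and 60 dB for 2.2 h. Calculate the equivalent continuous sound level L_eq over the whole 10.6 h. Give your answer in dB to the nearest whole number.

L_eq = 10·log₁₀[(1/T)·Σ tᵢ·10^(Lᵢ/10)] with T = 10.6 h.
Σ tᵢ·10^(Lᵢ/10) = 2.3·10^(94/10) + 4.5·10^(90/10) + 1.6·10^(80/10) + 2.2·10^(60/10) = 1.044e+10.
L_eq = 10·log₁₀(1.044e+10/10.6) = 89.93 dB.

90 dB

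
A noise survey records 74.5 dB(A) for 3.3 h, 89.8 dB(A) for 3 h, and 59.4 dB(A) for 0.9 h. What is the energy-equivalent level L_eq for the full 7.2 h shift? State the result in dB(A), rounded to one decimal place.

The energy average is taken in the linear domain: L_eq = 10·log₁₀[(Σ tᵢ·10^(Lᵢ/10))/T], T = 7.2 h.
Σ tᵢ·10^(Lᵢ/10) = 3.3·10^(74.5/10) + 3·10^(89.8/10) + 0.9·10^(59.4/10) = 2.959e+09.
L_eq = 10·log₁₀(2.959e+09/7.2) = 86.14 dB(A).

86.1 dB(A)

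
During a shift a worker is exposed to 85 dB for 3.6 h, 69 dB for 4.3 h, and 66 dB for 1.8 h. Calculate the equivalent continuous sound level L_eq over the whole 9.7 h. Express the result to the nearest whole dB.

Weight each interval's intensity by its duration and average over T = 9.7 h:
Σ tᵢ·10^(Lᵢ/10) = 3.6·10^(85/10) + 4.3·10^(69/10) + 1.8·10^(66/10) = 1.180e+09.
L_eq = 10·log₁₀(1.180e+09/9.7) = 80.85 dB.

81 dB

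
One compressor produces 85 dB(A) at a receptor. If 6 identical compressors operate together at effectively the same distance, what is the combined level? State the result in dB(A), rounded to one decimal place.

92.8 dB(A)

With 6 equal, uncorrelated contributions the intensity is 6× that of one unit, giving a rise of 10·log₁₀ 6.
L_total = 85 + 10·log₁₀(6) = 85 + 7.782 = 92.78 dB(A).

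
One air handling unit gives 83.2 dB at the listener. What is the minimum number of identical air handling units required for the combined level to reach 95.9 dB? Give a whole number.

Need L₁ + 10·log₁₀ N ≥ 95.9, i.e. log₁₀ N ≥ 1.27.
N ≥ 10^(12.7/10) = 18.621, so N = 19.

19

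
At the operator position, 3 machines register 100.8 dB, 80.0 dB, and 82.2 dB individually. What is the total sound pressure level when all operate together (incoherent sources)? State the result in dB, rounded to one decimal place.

100.9 dB

For uncorrelated sources the intensities add, so convert each level to linear form, sum, and take 10·log₁₀ of the total.
Σ 10^(L/10) = 10^(100.8/10) + 10^(80.0/10) + 10^(82.2/10) = 1.229e+10.
L_total = 10·log₁₀(1.229e+10) = 100.90 dB.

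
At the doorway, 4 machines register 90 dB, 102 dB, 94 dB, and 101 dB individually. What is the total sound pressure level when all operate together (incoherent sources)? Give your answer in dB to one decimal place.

105.0 dB

For uncorrelated sources the intensities add, so convert each level to linear form, sum, and take 10·log₁₀ of the total.
Σ 10^(L/10) = 10^(90/10) + 10^(102/10) + 10^(94/10) + 10^(101/10) = 3.195e+10.
L_total = 10·log₁₀(3.195e+10) = 105.04 dB.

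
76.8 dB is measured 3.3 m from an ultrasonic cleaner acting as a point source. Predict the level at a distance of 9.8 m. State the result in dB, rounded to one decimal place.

Spherical spreading from a point source gives a 20·log₁₀(r₂/r₁) drop.
L₂ = 76.8 − 20·log₁₀(9.8/3.3) = 76.8 − 9.454 = 67.35 dB.

67.3 dB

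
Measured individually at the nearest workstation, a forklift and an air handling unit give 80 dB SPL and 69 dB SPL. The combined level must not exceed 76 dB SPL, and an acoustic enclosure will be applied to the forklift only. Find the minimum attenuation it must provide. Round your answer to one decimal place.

5.0 dB

Everything except the forklift sums to 10^(69/10) = 7.943e+06 in linear terms, 69.00 dB SPL.
The limit corresponds to 10^(76/10) = 3.981e+07; subtracting the fixed part leaves 3.187e+07 for the forklift, i.e. 75.03 dB SPL.
So the forklift must be reduced from 80 to 75.03 dB SPL: IL = 4.97 dB.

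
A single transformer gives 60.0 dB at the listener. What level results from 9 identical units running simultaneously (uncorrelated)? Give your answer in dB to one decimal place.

L_total = L₁ + 10·log₁₀ N for N identical incoherent sources.
L_total = 60.0 + 10·log₁₀(9) = 60.0 + 9.542 = 69.54 dB.

69.5 dB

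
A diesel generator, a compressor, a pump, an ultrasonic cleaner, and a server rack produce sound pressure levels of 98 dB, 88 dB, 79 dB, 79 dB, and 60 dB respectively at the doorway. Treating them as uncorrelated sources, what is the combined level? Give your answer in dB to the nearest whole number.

99 dB

For uncorrelated sources the intensities add, so convert each level to linear form, sum, and take 10·log₁₀ of the total.
Σ 10^(L/10) = 10^(98/10) + 10^(88/10) + 10^(79/10) + 10^(79/10) + 10^(60/10) = 7.100e+09.
L_total = 10·log₁₀(7.100e+09) = 98.51 dB.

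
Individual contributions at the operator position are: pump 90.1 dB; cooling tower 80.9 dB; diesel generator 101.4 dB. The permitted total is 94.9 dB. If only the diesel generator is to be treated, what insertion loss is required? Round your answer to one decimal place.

8.5 dB

Everything except the diesel generator sums to 10^(90.1/10) + 10^(80.9/10) = 1.146e+09 in linear terms, 90.59 dB.
To meet 94.9 dB overall, the treated diesel generator may contribute at most 10^(94.9/10) − 1.146e+09 = 1.944e+09, i.e. 92.89 dB.
So the diesel generator must be reduced from 101.4 to 92.89 dB: IL = 8.51 dB.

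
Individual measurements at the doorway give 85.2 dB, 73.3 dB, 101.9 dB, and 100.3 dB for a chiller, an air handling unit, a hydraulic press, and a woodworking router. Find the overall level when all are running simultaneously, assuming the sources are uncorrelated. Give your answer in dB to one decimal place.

104.2 dB

Incoherent sources combine by intensity addition: L_total = 10·log₁₀(Σ 10^(L_i/10)).
Σ 10^(L/10) = 10^(85.2/10) + 10^(73.3/10) + 10^(101.9/10) + 10^(100.3/10) = 2.656e+10.
L_total = 10·log₁₀(2.656e+10) = 104.24 dB.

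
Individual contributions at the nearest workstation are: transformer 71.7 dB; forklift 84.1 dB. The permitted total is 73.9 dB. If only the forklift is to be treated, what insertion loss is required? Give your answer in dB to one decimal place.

14.2 dB

The untreated sources together contribute 10^(71.7/10) = 1.479e+07, i.e. 71.70 dB.
The limit corresponds to 10^(73.9/10) = 2.455e+07; subtracting the fixed part leaves 9.756e+06 for the forklift, i.e. 69.89 dB.
Required insertion loss = 84.1 − 69.89 = 14.21 dB.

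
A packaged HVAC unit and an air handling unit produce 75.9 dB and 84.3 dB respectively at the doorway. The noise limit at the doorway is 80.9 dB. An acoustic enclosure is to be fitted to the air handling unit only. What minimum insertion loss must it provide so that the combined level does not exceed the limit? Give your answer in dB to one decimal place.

5.1 dB

Everything except the air handling unit sums to 10^(75.9/10) = 3.890e+07 in linear terms, 75.90 dB.
To meet 80.9 dB overall, the treated air handling unit may contribute at most 10^(80.9/10) − 3.890e+07 = 8.412e+07, i.e. 79.25 dB.
Required insertion loss = 84.3 − 79.25 = 5.05 dB.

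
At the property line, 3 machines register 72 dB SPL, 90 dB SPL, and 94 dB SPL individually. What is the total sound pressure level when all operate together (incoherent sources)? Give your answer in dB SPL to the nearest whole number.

95 dB SPL

For uncorrelated sources the intensities add, so convert each level to linear form, sum, and take 10·log₁₀ of the total.
Σ 10^(L/10) = 10^(72/10) + 10^(90/10) + 10^(94/10) = 3.528e+09.
L_total = 10·log₁₀(3.528e+09) = 95.47 dB SPL.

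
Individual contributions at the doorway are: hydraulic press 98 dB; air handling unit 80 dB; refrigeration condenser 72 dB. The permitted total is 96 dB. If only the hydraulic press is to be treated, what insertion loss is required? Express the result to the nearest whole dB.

2 dB

Everything except the hydraulic press sums to 10^(80/10) + 10^(72/10) = 1.158e+08 in linear terms, 80.64 dB.
The limit corresponds to 10^(96/10) = 3.981e+09; subtracting the fixed part leaves 3.865e+09 for the hydraulic press, i.e. 95.87 dB.
So the hydraulic press must be reduced from 98 to 95.87 dB: IL = 2.13 dB.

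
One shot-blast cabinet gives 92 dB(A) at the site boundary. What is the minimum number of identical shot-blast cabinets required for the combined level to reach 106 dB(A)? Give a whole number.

Need L₁ + 10·log₁₀ N ≥ 106, i.e. log₁₀ N ≥ 1.40.
N ≥ 10^(14.0/10) = 25.119, so N = 26.

26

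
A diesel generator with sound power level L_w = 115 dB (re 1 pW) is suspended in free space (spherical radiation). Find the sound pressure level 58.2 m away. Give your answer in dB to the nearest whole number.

L_p = L_w − 10·log₁₀(4π·r²) with r = 58.2 m.
4π·r² = 4.257e+04 m², 10·log₁₀ of that is 46.291 dB.
L_p = 115 − 46.291 = 68.71 dB.

69 dB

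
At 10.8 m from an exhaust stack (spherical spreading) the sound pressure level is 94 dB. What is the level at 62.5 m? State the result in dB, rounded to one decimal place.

For a point source, L₂ = L₁ − 20·log₁₀(r₂/r₁).
L₂ = 94 − 20·log₁₀(62.5/10.8) = 94 − 15.249 = 78.75 dB.

78.8 dB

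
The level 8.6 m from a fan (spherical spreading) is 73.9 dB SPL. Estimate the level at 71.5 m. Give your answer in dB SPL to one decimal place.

For a point source, L₂ = L₁ − 20·log₁₀(r₂/r₁).
L₂ = 73.9 − 20·log₁₀(71.5/8.6) = 73.9 − 18.396 = 55.50 dB SPL.

55.5 dB SPL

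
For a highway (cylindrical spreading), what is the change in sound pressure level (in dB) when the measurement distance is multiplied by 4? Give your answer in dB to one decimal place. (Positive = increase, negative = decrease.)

With cylindrical spreading the level changes by −10·log₁₀(r₂/r₁).
ΔL = −10·log₁₀(4) = -6.02 dB.

-6.0 dB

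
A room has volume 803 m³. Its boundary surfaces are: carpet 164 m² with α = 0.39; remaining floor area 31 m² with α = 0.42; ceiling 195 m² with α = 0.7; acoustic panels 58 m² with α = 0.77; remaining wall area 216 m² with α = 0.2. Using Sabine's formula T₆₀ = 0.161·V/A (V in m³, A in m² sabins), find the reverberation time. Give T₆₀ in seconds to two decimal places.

0.43 s

A = Σ Sᵢαᵢ = 164·0.39 + 31·0.42 + 195·0.7 + 58·0.77 + 216·0.2 = 301.34 m².
T₆₀ = 0.161·V/A = 0.161·803/301.34 = 0.429 s.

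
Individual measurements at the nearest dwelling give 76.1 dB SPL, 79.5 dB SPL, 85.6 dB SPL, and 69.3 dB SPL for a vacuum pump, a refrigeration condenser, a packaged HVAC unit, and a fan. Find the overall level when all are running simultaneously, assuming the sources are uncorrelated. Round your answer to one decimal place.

For uncorrelated sources the intensities add, so convert each level to linear form, sum, and take 10·log₁₀ of the total.
Σ 10^(L/10) = 10^(76.1/10) + 10^(79.5/10) + 10^(85.6/10) + 10^(69.3/10) = 5.015e+08.
L_total = 10·log₁₀(5.015e+08) = 87.00 dB SPL.

87.0 dB SPL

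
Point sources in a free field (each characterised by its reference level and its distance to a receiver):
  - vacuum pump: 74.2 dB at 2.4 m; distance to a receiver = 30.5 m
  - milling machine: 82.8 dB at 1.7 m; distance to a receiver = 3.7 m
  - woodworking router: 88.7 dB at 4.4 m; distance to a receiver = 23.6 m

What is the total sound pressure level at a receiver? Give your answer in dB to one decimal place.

78.2 dB

First find each source's level at the receiver (point-source: −20·log₁₀(r/r_ref)), then combine on an intensity basis.
vacuum pump: 74.2 − 20·log₁₀(30.5/2.4) = 74.2 − 22.08 = 52.12 dB.
milling machine: 82.8 − 20·log₁₀(3.7/1.7) = 82.8 − 6.76 = 76.04 dB.
woodworking router: 88.7 − 20·log₁₀(23.6/4.4) = 88.7 − 14.59 = 74.11 dB.
Σ 10^(L/10) = 6.616e+07 → L_total = 10·log₁₀(6.616e+07) = 78.21 dB.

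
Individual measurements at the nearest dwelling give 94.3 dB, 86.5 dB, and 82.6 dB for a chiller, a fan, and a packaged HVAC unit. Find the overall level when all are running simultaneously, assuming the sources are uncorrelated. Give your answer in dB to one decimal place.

95.2 dB

For uncorrelated sources the intensities add, so convert each level to linear form, sum, and take 10·log₁₀ of the total.
Σ 10^(L/10) = 10^(94.3/10) + 10^(86.5/10) + 10^(82.6/10) = 3.320e+09.
L_total = 10·log₁₀(3.320e+09) = 95.21 dB.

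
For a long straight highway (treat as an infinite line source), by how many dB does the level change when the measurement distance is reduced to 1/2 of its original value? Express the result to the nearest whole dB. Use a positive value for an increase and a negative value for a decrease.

+3 dB

Line-source spreading: ΔL = −10·log₁₀(r₂/r₁).
ΔL = −10·log₁₀(0.5) = +3.01 dB.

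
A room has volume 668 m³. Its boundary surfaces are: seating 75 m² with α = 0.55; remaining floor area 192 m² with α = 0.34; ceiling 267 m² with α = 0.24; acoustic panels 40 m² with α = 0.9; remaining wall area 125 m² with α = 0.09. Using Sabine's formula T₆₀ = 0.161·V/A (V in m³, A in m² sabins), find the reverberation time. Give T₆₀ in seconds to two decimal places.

Summing Sᵢαᵢ: 75·0.55 + 192·0.34 + 267·0.24 + 40·0.9 + 125·0.09 = 217.86 m².
T₆₀ = 0.161 × 668 / 217.86 = 0.494 s.

0.49 s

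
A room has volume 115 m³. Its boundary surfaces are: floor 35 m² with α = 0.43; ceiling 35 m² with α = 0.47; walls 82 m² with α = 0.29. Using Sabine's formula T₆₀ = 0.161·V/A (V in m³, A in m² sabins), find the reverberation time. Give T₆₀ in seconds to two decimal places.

0.33 s

Total absorption A = 35·0.43 + 35·0.47 + 82·0.29 = 55.28 m² sabins.
T₆₀ = 0.161 × 115 / 55.28 = 0.335 s.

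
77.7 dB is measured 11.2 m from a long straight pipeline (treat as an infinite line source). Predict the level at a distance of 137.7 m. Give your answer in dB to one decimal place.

66.8 dB

Line-source attenuation: ΔL = 10·log₁₀(r₂/r₁) = 10·log₁₀(137.7/11.2) = 10.897 dB.
L₂ = 77.7 − 10·log₁₀(137.7/11.2) = 77.7 − 10.897 = 66.80 dB.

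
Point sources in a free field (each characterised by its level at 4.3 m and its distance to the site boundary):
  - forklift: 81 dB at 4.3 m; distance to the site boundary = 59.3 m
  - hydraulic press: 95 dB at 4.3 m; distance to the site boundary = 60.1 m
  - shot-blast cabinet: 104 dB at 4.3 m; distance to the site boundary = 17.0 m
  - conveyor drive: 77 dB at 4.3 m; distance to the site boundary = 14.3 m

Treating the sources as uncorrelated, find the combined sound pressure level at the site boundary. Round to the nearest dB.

Apply inverse-square spreading to bring every level to the receiver, then sum 10^(L/10).
forklift: 81 − 20·log₁₀(59.3/4.3) = 81 − 22.79 = 58.21 dB.
hydraulic press: 95 − 20·log₁₀(60.1/4.3) = 95 − 22.91 = 72.09 dB.
shot-blast cabinet: 104 − 20·log₁₀(17.0/4.3) = 104 − 11.94 = 92.06 dB.
conveyor drive: 77 − 20·log₁₀(14.3/4.3) = 77 − 10.44 = 66.56 dB.
Σ 10^(L/10) = 1.628e+09 → L_total = 10·log₁₀(1.628e+09) = 92.12 dB.

92 dB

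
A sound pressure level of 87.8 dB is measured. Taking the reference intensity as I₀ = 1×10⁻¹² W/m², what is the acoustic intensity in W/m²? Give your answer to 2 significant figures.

I = I₀·10^(L/10) = 10⁻¹² × 10^(87.8/10) = 10^(-3.220).

0.00060 W/m²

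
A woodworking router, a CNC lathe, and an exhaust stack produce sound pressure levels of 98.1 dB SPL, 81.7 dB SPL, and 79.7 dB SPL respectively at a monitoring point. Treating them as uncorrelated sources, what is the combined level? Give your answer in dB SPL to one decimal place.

Incoherent sources combine by intensity addition: L_total = 10·log₁₀(Σ 10^(L_i/10)).
Σ 10^(L/10) = 10^(98.1/10) + 10^(81.7/10) + 10^(79.7/10) = 6.698e+09.
L_total = 10·log₁₀(6.698e+09) = 98.26 dB SPL.

98.3 dB SPL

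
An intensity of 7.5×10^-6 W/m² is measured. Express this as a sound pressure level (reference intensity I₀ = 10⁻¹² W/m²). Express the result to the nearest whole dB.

L = 10·log₁₀(I/I₀) = 10·log₁₀(7.5×10^-6/10⁻¹²) = 10·log₁₀(7.5×10^6).
L = 10·(0.8751 + 6) = 68.75 dB.

69 dB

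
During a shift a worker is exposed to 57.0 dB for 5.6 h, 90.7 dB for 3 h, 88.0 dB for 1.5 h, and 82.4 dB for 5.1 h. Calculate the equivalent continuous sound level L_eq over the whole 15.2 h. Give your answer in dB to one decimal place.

The energy average is taken in the linear domain: L_eq = 10·log₁₀[(Σ tᵢ·10^(Lᵢ/10))/T], T = 15.2 h.
Σ tᵢ·10^(Lᵢ/10) = 5.6·10^(57.0/10) + 3·10^(90.7/10) + 1.5·10^(88.0/10) + 5.1·10^(82.4/10) = 5.360e+09.
L_eq = 10·log₁₀(5.360e+09/15.2) = 85.47 dB.

85.5 dB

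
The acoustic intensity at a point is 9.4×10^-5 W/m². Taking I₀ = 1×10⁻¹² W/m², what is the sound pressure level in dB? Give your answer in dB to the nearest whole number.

Dividing by I₀ shifts the exponent by 12: I/I₀ = 9.4×10^7.
L = 10·(0.9731 + 7) = 79.73 dB.

80 dB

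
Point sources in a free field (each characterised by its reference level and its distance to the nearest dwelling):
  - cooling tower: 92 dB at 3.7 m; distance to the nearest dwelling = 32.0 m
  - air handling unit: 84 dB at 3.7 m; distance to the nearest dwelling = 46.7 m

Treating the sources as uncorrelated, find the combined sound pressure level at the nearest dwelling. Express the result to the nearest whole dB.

Apply inverse-square spreading to bring every level to the receiver, then sum 10^(L/10).
cooling tower: 92 − 20·log₁₀(32.0/3.7) = 92 − 18.74 = 73.26 dB.
air handling unit: 84 − 20·log₁₀(46.7/3.7) = 84 − 22.02 = 61.98 dB.
Σ 10^(L/10) = 2.277e+07 → L_total = 10·log₁₀(2.277e+07) = 73.57 dB.

74 dB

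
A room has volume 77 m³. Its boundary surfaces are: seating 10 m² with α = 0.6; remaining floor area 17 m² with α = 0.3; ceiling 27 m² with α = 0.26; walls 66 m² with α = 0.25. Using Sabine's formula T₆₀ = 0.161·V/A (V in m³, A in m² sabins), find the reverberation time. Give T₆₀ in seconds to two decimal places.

Total absorption A = 10·0.6 + 17·0.3 + 27·0.26 + 66·0.25 = 34.62 m² sabins.
T₆₀ = 0.161·V/A = 0.161·77/34.62 = 0.358 s.

0.36 s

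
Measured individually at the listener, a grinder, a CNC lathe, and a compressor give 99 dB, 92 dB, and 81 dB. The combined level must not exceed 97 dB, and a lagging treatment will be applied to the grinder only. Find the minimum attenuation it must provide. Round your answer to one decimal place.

The untreated sources together contribute 10^(92/10) + 10^(81/10) = 1.711e+09, i.e. 92.33 dB.
To meet 97 dB overall, the treated grinder may contribute at most 10^(97/10) − 1.711e+09 = 3.301e+09, i.e. 95.19 dB.
Required insertion loss = 99 − 95.19 = 3.81 dB.

3.8 dB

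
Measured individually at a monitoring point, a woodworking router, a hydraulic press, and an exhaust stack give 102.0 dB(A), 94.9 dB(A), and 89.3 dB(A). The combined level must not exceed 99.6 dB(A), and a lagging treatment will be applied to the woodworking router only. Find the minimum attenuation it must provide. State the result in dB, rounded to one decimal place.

Everything except the woodworking router sums to 10^(94.9/10) + 10^(89.3/10) = 3.941e+09 in linear terms, 95.96 dB(A).
To meet 99.6 dB(A) overall, the treated woodworking router may contribute at most 10^(99.6/10) − 3.941e+09 = 5.179e+09, i.e. 97.14 dB(A).
So the woodworking router must be reduced from 102.0 to 97.14 dB(A): IL = 4.86 dB.

4.9 dB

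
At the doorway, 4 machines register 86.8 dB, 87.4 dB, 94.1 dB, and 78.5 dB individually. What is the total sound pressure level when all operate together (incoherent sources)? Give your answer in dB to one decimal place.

95.6 dB

Incoherent sources combine by intensity addition: L_total = 10·log₁₀(Σ 10^(L_i/10)).
Σ 10^(L/10) = 10^(86.8/10) + 10^(87.4/10) + 10^(94.1/10) + 10^(78.5/10) = 3.669e+09.
L_total = 10·log₁₀(3.669e+09) = 95.65 dB.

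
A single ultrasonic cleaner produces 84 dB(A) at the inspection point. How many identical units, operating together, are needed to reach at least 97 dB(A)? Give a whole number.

20

N identical sources give L₁ + 10·log₁₀ N, so require 10·log₁₀ N ≥ 97 − 84 = 13.0 dB.
N ≥ 10^(13.0/10) = 19.953, so N = 20.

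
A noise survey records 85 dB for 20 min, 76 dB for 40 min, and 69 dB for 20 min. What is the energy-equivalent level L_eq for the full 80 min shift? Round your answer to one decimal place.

80.0 dB

The energy average is taken in the linear domain: L_eq = 10·log₁₀[(Σ tᵢ·10^(Lᵢ/10))/T], T = 80 min.
Σ tᵢ·10^(Lᵢ/10) = 20·10^(85/10) + 40·10^(76/10) + 20·10^(69/10) = 8.076e+09.
L_eq = 10·log₁₀(8.076e+09/80) = 80.04 dB.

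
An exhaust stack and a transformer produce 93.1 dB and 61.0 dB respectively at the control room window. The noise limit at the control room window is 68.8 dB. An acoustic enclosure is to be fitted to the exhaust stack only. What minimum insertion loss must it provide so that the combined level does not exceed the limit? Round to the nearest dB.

25 dB

Fixed contribution from the other source: Σ 10^(L/10) = 10^(61.0/10) = 1.259e+06 (61.00 dB).
The limit corresponds to 10^(68.8/10) = 7.586e+06; subtracting the fixed part leaves 6.327e+06 for the exhaust stack, i.e. 68.01 dB.
Required insertion loss = 93.1 − 68.01 = 25.09 dB.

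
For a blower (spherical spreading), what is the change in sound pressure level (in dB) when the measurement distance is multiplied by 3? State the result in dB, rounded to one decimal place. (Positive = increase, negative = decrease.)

-9.5 dB

With spherical spreading the level changes by −20·log₁₀(r₂/r₁).
ΔL = −20·log₁₀(3) = -9.54 dB.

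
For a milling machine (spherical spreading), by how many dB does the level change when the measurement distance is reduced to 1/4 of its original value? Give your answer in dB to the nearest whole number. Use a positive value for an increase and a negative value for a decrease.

Point-source spreading: ΔL = −20·log₁₀(r₂/r₁).
ΔL = −20·log₁₀(0.25) = +12.04 dB.

+12 dB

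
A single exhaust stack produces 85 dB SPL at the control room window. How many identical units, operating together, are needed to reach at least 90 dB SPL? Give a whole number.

N identical sources give L₁ + 10·log₁₀ N, so require 10·log₁₀ N ≥ 90 − 85 = 5.0 dB.
N ≥ 10^(5.0/10) = 3.162, so N = 4.

4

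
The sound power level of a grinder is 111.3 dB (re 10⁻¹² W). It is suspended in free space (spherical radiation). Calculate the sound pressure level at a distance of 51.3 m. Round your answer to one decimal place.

66.1 dB

Free-field spherical radiation: L_p = L_w − 10·log₁₀(4π·r²), r = 51.3 m.
4π·r² = 3.307e+04 m², 10·log₁₀ of that is 45.194 dB.
L_p = 111.3 − 45.194 = 66.11 dB.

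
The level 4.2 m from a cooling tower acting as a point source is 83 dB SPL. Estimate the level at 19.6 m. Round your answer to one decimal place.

69.6 dB SPL

Point-source attenuation: ΔL = 20·log₁₀(r₂/r₁) = 20·log₁₀(19.6/4.2) = 13.380 dB.
L₂ = 83 − 20·log₁₀(19.6/4.2) = 83 − 13.380 = 69.62 dB SPL.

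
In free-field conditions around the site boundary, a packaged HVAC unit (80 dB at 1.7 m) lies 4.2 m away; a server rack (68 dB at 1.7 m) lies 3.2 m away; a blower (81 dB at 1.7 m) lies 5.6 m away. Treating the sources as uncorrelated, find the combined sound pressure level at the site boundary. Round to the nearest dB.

Apply inverse-square spreading to bring every level to the receiver, then sum 10^(L/10).
packaged HVAC unit: 80 − 20·log₁₀(4.2/1.7) = 80 − 7.86 = 72.14 dB.
server rack: 68 − 20·log₁₀(3.2/1.7) = 68 − 5.49 = 62.51 dB.
blower: 81 − 20·log₁₀(5.6/1.7) = 81 − 10.35 = 70.65 dB.
Σ 10^(L/10) = 2.977e+07 → L_total = 10·log₁₀(2.977e+07) = 74.74 dB.

75 dB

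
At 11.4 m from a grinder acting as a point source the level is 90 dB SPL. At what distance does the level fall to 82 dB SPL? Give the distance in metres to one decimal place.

28.6 m

The 8.0 dB drop corresponds to a distance ratio of 10^(8.0/20) for a point source.
r₂ = 11.4·10^((90−82)/20) = 11.4·10^(8.0/20) = 28.64 m.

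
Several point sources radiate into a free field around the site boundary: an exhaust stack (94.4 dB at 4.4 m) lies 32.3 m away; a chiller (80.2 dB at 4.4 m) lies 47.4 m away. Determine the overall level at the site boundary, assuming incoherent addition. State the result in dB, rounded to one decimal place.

First find each source's level at the receiver (point-source: −20·log₁₀(r/r_ref)), then combine on an intensity basis.
exhaust stack: 94.4 − 20·log₁₀(32.3/4.4) = 94.4 − 17.31 = 77.09 dB.
chiller: 80.2 − 20·log₁₀(47.4/4.4) = 80.2 − 20.65 = 59.55 dB.
Σ 10^(L/10) = 5.201e+07 → L_total = 10·log₁₀(5.201e+07) = 77.16 dB.

77.2 dB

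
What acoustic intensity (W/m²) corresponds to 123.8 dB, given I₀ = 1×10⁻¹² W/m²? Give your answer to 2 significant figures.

I = I₀·10^(L/10) = 10⁻¹² × 10^(123.8/10) = 10^(0.380).

2.4 W/m²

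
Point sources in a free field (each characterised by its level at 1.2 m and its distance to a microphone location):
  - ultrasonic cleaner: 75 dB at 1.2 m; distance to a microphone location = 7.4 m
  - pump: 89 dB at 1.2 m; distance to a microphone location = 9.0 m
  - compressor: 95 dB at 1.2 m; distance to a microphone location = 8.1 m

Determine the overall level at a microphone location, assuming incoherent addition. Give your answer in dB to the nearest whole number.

Propagate each source to the receiver with L = L_ref − 20·log₁₀(r/r_ref), then add intensities.
ultrasonic cleaner: 75 − 20·log₁₀(7.4/1.2) = 75 − 15.80 = 59.20 dB.
pump: 89 − 20·log₁₀(9.0/1.2) = 89 − 17.50 = 71.50 dB.
compressor: 95 − 20·log₁₀(8.1/1.2) = 95 − 16.59 = 78.41 dB.
Σ 10^(L/10) = 8.436e+07 → L_total = 10·log₁₀(8.436e+07) = 79.26 dB.

79 dB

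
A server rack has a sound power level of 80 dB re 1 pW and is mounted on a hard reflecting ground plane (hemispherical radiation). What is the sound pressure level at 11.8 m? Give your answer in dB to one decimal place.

L_p = L_w − 10·log₁₀(2π·r²) with r = 11.8 m.
2π·r² = 874.9 m², 10·log₁₀ of that is 29.419 dB.
L_p = 80 − 29.419 = 50.58 dB.

50.6 dB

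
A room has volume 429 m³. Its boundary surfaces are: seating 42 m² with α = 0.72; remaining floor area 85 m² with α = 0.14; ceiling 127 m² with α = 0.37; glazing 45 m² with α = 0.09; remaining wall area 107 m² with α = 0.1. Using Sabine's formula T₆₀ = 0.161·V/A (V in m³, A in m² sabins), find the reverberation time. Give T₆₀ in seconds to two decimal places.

0.66 s

Summing Sᵢαᵢ: 42·0.72 + 85·0.14 + 127·0.37 + 45·0.09 + 107·0.1 = 103.88 m².
T₆₀ = 0.161 × 429 / 103.88 = 0.665 s.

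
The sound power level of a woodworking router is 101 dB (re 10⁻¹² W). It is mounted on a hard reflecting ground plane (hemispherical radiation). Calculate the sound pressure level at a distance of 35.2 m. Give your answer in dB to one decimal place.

L_p = L_w − 10·log₁₀(2π·r²) with r = 35.2 m.
2π·r² = 7785 m², 10·log₁₀ of that is 38.913 dB.
L_p = 101 − 38.913 = 62.09 dB.

62.1 dB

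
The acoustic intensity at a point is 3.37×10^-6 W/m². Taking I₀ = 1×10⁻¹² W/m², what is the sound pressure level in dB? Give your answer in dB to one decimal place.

65.3 dB

L = 10·log₁₀(I/I₀) = 10·log₁₀(3.37×10^-6/10⁻¹²) = 10·log₁₀(3.37×10^6).
L = 10·(0.5276 + 6) = 65.28 dB.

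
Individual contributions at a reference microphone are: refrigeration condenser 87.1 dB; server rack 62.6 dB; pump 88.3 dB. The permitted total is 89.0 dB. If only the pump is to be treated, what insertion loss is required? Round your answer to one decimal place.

The untreated sources together contribute 10^(87.1/10) + 10^(62.6/10) = 5.147e+08, i.e. 87.12 dB.
To meet 89.0 dB overall, the treated pump may contribute at most 10^(89.0/10) − 5.147e+08 = 2.796e+08, i.e. 84.47 dB.
So the pump must be reduced from 88.3 to 84.47 dB: IL = 3.83 dB.

3.8 dB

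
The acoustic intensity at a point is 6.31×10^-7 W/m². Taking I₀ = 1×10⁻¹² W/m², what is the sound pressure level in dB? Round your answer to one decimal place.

58.0 dB

I/I₀ = 6.31×10^-7/10⁻¹² = 6.31×10^5, and L = 10·log₁₀(I/I₀).
L = 10·(0.8000 + 5) = 58.00 dB.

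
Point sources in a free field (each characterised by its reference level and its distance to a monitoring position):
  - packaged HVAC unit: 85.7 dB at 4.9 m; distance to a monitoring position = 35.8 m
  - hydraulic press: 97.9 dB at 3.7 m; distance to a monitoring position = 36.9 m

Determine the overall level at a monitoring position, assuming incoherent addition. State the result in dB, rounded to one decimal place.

78.4 dB

First find each source's level at the receiver (point-source: −20·log₁₀(r/r_ref)), then combine on an intensity basis.
packaged HVAC unit: 85.7 − 20·log₁₀(35.8/4.9) = 85.7 − 17.27 = 68.43 dB.
hydraulic press: 97.9 − 20·log₁₀(36.9/3.7) = 97.9 − 19.98 = 77.92 dB.
Σ 10^(L/10) = 6.895e+07 → L_total = 10·log₁₀(6.895e+07) = 78.39 dB.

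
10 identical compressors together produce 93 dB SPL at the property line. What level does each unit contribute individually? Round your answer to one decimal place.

83.0 dB SPL

Dividing the total intensity by 10 lowers the level by 10·log₁₀ 10 = 10.000 dB: L₁ = 93 − 10.000.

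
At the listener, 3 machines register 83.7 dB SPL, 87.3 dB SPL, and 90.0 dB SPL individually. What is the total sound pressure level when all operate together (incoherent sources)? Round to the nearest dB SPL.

For uncorrelated sources the intensities add, so convert each level to linear form, sum, and take 10·log₁₀ of the total.
Σ 10^(L/10) = 10^(83.7/10) + 10^(87.3/10) + 10^(90.0/10) = 1.771e+09.
L_total = 10·log₁₀(1.771e+09) = 92.48 dB SPL.

92 dB SPL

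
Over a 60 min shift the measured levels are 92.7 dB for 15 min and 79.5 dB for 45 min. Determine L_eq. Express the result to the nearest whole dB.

L_eq = 10·log₁₀[(1/T)·Σ tᵢ·10^(Lᵢ/10)] with T = 60 min.
Σ tᵢ·10^(Lᵢ/10) = 15·10^(92.7/10) + 45·10^(79.5/10) = 3.194e+10.
L_eq = 10·log₁₀(3.194e+10/60) = 87.26 dB.

87 dB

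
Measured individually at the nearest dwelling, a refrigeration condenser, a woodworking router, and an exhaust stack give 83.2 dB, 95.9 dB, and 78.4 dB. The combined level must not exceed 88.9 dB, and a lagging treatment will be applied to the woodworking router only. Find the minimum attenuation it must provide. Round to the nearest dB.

Everything except the woodworking router sums to 10^(83.2/10) + 10^(78.4/10) = 2.781e+08 in linear terms, 84.44 dB.
To meet 88.9 dB overall, the treated woodworking router may contribute at most 10^(88.9/10) − 2.781e+08 = 4.981e+08, i.e. 86.97 dB.
So the woodworking router must be reduced from 95.9 to 86.97 dB: IL = 8.93 dB.

9 dB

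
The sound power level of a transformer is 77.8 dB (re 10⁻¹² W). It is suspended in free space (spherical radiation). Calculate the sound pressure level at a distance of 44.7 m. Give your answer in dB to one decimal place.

33.8 dB

Free-field spherical radiation: L_p = L_w − 10·log₁₀(4π·r²), r = 44.7 m.
4π·r² = 2.511e+04 m², 10·log₁₀ of that is 43.998 dB.
L_p = 77.8 − 43.998 = 33.80 dB.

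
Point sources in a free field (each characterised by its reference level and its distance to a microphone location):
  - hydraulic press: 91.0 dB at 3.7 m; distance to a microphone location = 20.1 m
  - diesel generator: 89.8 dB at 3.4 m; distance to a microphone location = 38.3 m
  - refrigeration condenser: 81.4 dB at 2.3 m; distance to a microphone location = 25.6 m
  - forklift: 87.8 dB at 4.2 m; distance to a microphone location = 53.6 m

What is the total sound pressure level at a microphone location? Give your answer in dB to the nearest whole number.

77 dB

Apply inverse-square spreading to bring every level to the receiver, then sum 10^(L/10).
hydraulic press: 91.0 − 20·log₁₀(20.1/3.7) = 91.0 − 14.70 = 76.30 dB.
diesel generator: 89.8 − 20·log₁₀(38.3/3.4) = 89.8 − 21.03 = 68.77 dB.
refrigeration condenser: 81.4 − 20·log₁₀(25.6/2.3) = 81.4 − 20.93 = 60.47 dB.
forklift: 87.8 − 20·log₁₀(53.6/4.2) = 87.8 − 22.12 = 65.68 dB.
Σ 10^(L/10) = 5.500e+07 → L_total = 10·log₁₀(5.500e+07) = 77.40 dB.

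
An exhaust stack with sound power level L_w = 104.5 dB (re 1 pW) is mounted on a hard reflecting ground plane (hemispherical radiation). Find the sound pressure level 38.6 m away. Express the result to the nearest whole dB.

65 dB

L_p = L_w − 10·log₁₀(2π·r²) with r = 38.6 m.
2π·r² = 9362 m², 10·log₁₀ of that is 39.714 dB.
L_p = 104.5 − 39.714 = 64.79 dB.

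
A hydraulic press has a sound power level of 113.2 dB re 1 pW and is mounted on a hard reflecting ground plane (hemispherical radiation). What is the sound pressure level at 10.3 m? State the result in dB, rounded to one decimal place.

85.0 dB

The power spreads over a hemisphere of area 2π·r², so L_p = L_w − 10·log₁₀(2π·r²).
2π·r² = 666.6 m², 10·log₁₀ of that is 28.239 dB.
L_p = 113.2 − 28.239 = 84.96 dB.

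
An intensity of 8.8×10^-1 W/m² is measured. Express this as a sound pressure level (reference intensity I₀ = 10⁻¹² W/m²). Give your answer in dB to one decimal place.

Dividing by I₀ shifts the exponent by 12: I/I₀ = 8.8×10^11.
L = 10·(0.9445 + 11) = 119.44 dB.

119.4 dB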